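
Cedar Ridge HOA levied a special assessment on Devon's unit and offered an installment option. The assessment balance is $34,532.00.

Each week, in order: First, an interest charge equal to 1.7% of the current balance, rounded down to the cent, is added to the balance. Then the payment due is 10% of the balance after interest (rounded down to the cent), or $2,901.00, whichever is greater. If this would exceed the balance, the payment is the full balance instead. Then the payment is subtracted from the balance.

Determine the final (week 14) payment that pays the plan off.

$8.78

Week 1: opening $34,532.00; interest $587.04 → $35,119.04; payment $3,511.90; balance $31,607.14
Week 2: opening $31,607.14; interest $537.32 → $32,144.46; payment $3,214.44; balance $28,930.02
Week 3: opening $28,930.02; interest $491.81 → $29,421.83; payment $2,942.18; balance $26,479.65
Week 4: opening $26,479.65; interest $450.15 → $26,929.80; payment $2,901.00; balance $24,028.80
Week 5: opening $24,028.80; interest $408.48 → $24,437.28; payment $2,901.00; balance $21,536.28
Week 6: opening $21,536.28; interest $366.11 → $21,902.39; payment $2,901.00; balance $19,001.39
Week 7: opening $19,001.39; interest $323.02 → $19,324.41; payment $2,901.00; balance $16,423.41
Week 8: opening $16,423.41; interest $279.19 → $16,702.60; payment $2,901.00; balance $13,801.60
Week 9: opening $13,801.60; interest $234.62 → $14,036.22; payment $2,901.00; balance $11,135.22
Week 10: opening $11,135.22; interest $189.29 → $11,324.51; payment $2,901.00; balance $8,423.51
Week 11: opening $8,423.51; interest $143.19 → $8,566.70; payment $2,901.00; balance $5,665.70
Week 12: opening $5,665.70; interest $96.31 → $5,762.01; payment $2,901.00; balance $2,861.01
Week 13: opening $2,861.01; interest $48.63 → $2,909.64; payment $2,901.00; balance $8.64
Week 14: opening $8.64; interest $0.14 → $8.78; payment $8.78; balance $0.00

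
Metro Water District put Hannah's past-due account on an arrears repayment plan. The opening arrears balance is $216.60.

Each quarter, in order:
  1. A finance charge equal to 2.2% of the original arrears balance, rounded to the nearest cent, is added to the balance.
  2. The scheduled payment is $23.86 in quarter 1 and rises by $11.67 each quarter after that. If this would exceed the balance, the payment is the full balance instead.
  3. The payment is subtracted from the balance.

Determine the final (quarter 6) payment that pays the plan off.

Quarter 1: $216.60 +$4.77 interest = $221.37; pay $23.86 → $197.51
Quarter 2: $197.51 +$4.77 interest = $202.28; pay $35.53 → $166.75
Quarter 3: $166.75 +$4.77 interest = $171.52; pay $47.20 → $124.32
Quarter 4: $124.32 +$4.77 interest = $129.09; pay $58.87 → $70.22
Quarter 5: $70.22 +$4.77 interest = $74.99; pay $70.54 → $4.45
Quarter 6: $4.45 +$4.77 interest = $9.22; pay $9.22 → $0.00

$9.22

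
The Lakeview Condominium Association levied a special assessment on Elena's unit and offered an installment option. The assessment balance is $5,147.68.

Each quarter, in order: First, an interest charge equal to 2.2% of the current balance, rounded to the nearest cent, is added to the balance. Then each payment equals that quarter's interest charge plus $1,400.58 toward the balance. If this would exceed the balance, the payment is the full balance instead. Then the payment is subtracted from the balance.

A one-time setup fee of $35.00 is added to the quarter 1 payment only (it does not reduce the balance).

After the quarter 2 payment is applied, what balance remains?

# | Opening | Interest | Payment | Fee | End bal
1 | $5,147.68 | $113.25 | $1,513.83 | $35.00 | $3,747.10
2 | $3,747.10 | $82.44 | $1,483.02 | — | $2,346.52

$2,346.52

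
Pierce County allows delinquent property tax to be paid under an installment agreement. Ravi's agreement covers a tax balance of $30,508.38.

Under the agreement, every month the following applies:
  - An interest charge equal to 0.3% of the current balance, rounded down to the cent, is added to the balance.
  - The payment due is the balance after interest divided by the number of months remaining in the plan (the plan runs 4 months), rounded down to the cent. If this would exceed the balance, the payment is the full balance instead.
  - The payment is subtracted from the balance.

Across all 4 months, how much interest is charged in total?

$229.47

Month 1: opening $30,508.38; interest $91.52 → $30,599.90; payment $7,649.97; balance $22,949.93
Month 2: opening $22,949.93; interest $68.84 → $23,018.77; payment $7,672.92; balance $15,345.85
Month 3: opening $15,345.85; interest $46.03 → $15,391.88; payment $7,695.94; balance $7,695.94
Month 4: opening $7,695.94; interest $23.08 → $7,719.02; payment $7,719.02; balance $0.00
Total interest: $91.52 + $68.84 + $46.03 + $23.08 = $229.47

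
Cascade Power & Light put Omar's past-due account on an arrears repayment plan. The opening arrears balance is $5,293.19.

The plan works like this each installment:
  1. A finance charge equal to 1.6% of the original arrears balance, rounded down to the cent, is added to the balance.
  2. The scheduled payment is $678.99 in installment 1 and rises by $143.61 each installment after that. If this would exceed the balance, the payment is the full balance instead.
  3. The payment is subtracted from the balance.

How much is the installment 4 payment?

# | Opening | Interest | Payment | End bal
1 | $5,293.19 | $84.69 | $678.99 | $4,698.89
2 | $4,698.89 | $84.69 | $822.60 | $3,960.98
3 | $3,960.98 | $84.69 | $966.21 | $3,079.46
4 | $3,079.46 | $84.69 | $1,109.82 | $2,054.33

$1,109.82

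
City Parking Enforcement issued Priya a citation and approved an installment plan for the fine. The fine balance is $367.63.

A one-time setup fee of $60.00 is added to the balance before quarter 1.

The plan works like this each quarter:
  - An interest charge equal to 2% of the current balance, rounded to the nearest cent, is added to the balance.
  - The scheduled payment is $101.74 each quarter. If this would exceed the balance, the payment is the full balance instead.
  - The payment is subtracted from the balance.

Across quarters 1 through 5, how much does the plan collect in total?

$451.38

Quarter 1: $427.63 +$8.55 interest = $436.18; pay $101.74 → $334.44
Quarter 2: $334.44 +$6.69 interest = $341.13; pay $101.74 → $239.39
Quarter 3: $239.39 +$4.79 interest = $244.18; pay $101.74 → $142.44
Quarter 4: $142.44 +$2.85 interest = $145.29; pay $101.74 → $43.55
Quarter 5: $43.55 +$0.87 interest = $44.42; pay $44.42 → $0.00
Total paid: $451.38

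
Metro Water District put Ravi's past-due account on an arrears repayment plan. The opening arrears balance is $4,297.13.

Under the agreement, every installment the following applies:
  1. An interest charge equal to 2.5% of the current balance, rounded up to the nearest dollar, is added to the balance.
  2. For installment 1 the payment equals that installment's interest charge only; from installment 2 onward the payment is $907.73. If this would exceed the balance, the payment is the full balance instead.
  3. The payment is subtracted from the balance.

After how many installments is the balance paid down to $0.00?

7

Installment 1: $4,297.13 +$108.00 interest = $4,405.13; pay $108.00 → $4,297.13
Installment 2: $4,297.13 +$108.00 interest = $4,405.13; pay $907.73 → $3,497.40
Installment 3: $3,497.40 +$88.00 interest = $3,585.40; pay $907.73 → $2,677.67
Installment 4: $2,677.67 +$67.00 interest = $2,744.67; pay $907.73 → $1,836.94
Installment 5: $1,836.94 +$46.00 interest = $1,882.94; pay $907.73 → $975.21
Installment 6: $975.21 +$25.00 interest = $1,000.21; pay $907.73 → $92.48
Installment 7: $92.48 +$3.00 interest = $95.48; pay $95.48 → $0.00
Balance reaches $0.00 in installment 7.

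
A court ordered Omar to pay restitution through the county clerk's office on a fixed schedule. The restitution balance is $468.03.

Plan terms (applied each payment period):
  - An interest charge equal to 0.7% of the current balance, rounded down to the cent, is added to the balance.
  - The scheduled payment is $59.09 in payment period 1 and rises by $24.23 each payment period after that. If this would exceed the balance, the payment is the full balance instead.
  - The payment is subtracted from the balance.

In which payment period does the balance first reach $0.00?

Payment period 1: opening $468.03; interest $3.27 → $471.30; payment $59.09; balance $412.21
Payment period 2: opening $412.21; interest $2.88 → $415.09; payment $83.32; balance $331.77
Payment period 3: opening $331.77; interest $2.32 → $334.09; payment $107.55; balance $226.54
Payment period 4: opening $226.54; interest $1.58 → $228.12; payment $131.78; balance $96.34
Payment period 5: opening $96.34; interest $0.67 → $97.01; payment $97.01; balance $0.00
Balance reaches $0.00 in payment period 5.

5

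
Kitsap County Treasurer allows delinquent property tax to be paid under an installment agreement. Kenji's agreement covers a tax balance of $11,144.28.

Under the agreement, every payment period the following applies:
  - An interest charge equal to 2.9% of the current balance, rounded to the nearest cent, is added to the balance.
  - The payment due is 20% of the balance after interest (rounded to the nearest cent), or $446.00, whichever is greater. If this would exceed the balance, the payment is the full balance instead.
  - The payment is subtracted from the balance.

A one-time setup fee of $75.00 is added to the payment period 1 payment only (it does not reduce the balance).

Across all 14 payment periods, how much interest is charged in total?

Payment period 1: $11,144.28 +$323.18 interest = $11,467.46; pay $2,293.49 (+ $75.00 fee) → $9,173.97
Payment period 2: $9,173.97 +$266.05 interest = $9,440.02; pay $1,888.00 → $7,552.02
Payment period 3: $7,552.02 +$219.01 interest = $7,771.03; pay $1,554.21 → $6,216.82
Payment period 4: $6,216.82 +$180.29 interest = $6,397.11; pay $1,279.42 → $5,117.69
Payment period 5: $5,117.69 +$148.41 interest = $5,266.10; pay $1,053.22 → $4,212.88
Payment period 6: $4,212.88 +$122.17 interest = $4,335.05; pay $867.01 → $3,468.04
Payment period 7: $3,468.04 +$100.57 interest = $3,568.61; pay $713.72 → $2,854.89
Payment period 8: $2,854.89 +$82.79 interest = $2,937.68; pay $587.54 → $2,350.14
Payment period 9: $2,350.14 +$68.15 interest = $2,418.29; pay $483.66 → $1,934.63
Payment period 10: $1,934.63 +$56.10 interest = $1,990.73; pay $446.00 → $1,544.73
Payment period 11: $1,544.73 +$44.80 interest = $1,589.53; pay $446.00 → $1,143.53
Payment period 12: $1,143.53 +$33.16 interest = $1,176.69; pay $446.00 → $730.69
Payment period 13: $730.69 +$21.19 interest = $751.88; pay $446.00 → $305.88
Payment period 14: $305.88 +$8.87 interest = $314.75; pay $314.75 → $0.00
Total interest: $323.18 + $266.05 + $219.01 + $180.29 + $148.41 + $122.17 + $100.57 + $82.79 + $68.15 + $56.10 + $44.80 + $33.16 + $21.19 + $8.87 = $1,674.74

$1,674.74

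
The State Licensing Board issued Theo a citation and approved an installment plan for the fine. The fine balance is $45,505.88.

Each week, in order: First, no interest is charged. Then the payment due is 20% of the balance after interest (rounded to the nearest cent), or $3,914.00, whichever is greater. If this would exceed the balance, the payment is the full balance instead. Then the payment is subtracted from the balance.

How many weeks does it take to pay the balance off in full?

Week 1: $45,505.88 − $9,101.18 → $36,404.70
Week 2: $36,404.70 − $7,280.94 → $29,123.76
Week 3: $29,123.76 − $5,824.75 → $23,299.01
Week 4: $23,299.01 − $4,659.80 → $18,639.21
Week 5: $18,639.21 − $3,914.00 → $14,725.21
Week 6: $14,725.21 − $3,914.00 → $10,811.21
Week 7: $10,811.21 − $3,914.00 → $6,897.21
Week 8: $6,897.21 − $3,914.00 → $2,983.21
Week 9: $2,983.21 − $2,983.21 → $0.00
Balance reaches $0.00 in week 9.

9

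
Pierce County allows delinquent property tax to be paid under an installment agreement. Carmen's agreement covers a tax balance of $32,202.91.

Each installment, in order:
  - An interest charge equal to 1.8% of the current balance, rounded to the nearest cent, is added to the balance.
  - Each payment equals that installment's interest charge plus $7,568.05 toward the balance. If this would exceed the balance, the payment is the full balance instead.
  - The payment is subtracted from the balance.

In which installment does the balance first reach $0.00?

5

# | Opening | Interest | Payment | End bal
1 | $32,202.91 | $579.65 | $8,147.70 | $24,634.86
2 | $24,634.86 | $443.43 | $8,011.48 | $17,066.81
3 | $17,066.81 | $307.20 | $7,875.25 | $9,498.76
4 | $9,498.76 | $170.98 | $7,739.03 | $1,930.71
5 | $1,930.71 | $34.75 | $1,965.46 | $0.00
Balance reaches $0.00 in installment 5.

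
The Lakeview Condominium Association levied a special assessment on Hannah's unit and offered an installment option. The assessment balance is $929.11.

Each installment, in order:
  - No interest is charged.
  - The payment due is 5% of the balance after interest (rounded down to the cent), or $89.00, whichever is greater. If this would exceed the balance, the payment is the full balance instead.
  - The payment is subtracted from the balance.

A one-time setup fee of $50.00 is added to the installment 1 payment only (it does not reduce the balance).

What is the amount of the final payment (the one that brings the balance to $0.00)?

$39.11

Installment 1: $929.11 − $89.00 (+ $50.00 fee) → $840.11
Installment 2: $840.11 − $89.00 → $751.11
Installment 3: $751.11 − $89.00 → $662.11
Installment 4: $662.11 − $89.00 → $573.11
Installment 5: $573.11 − $89.00 → $484.11
Installment 6: $484.11 − $89.00 → $395.11
Installment 7: $395.11 − $89.00 → $306.11
Installment 8: $306.11 − $89.00 → $217.11
Installment 9: $217.11 − $89.00 → $128.11
Installment 10: $128.11 − $89.00 → $39.11
Installment 11: $39.11 − $39.11 → $0.00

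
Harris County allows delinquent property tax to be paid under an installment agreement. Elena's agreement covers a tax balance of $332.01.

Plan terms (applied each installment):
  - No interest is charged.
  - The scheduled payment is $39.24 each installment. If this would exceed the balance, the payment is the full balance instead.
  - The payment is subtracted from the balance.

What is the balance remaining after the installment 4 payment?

# | Opening | Payment | End bal
1 | $332.01 | $39.24 | $292.77
2 | $292.77 | $39.24 | $253.53
3 | $253.53 | $39.24 | $214.29
4 | $214.29 | $39.24 | $175.05

$175.05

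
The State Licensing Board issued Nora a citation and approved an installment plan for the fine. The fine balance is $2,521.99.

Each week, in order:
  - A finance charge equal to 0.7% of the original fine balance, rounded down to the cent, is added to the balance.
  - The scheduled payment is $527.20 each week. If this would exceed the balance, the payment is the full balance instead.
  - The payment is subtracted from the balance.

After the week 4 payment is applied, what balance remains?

$483.79

# | Opening | Interest | Payment | End bal
1 | $2,521.99 | $17.65 | $527.20 | $2,012.44
2 | $2,012.44 | $17.65 | $527.20 | $1,502.89
3 | $1,502.89 | $17.65 | $527.20 | $993.34
4 | $993.34 | $17.65 | $527.20 | $483.79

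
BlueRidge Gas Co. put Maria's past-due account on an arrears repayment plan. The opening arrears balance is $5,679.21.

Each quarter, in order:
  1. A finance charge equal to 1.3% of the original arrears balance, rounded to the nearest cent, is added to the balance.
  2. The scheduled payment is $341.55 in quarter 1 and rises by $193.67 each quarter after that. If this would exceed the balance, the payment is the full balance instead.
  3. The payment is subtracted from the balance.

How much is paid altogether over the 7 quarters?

$6,196.02

# | Opening | Interest | Payment | End bal
1 | $5,679.21 | $73.83 | $341.55 | $5,411.49
2 | $5,411.49 | $73.83 | $535.22 | $4,950.10
3 | $4,950.10 | $73.83 | $728.89 | $4,295.04
4 | $4,295.04 | $73.83 | $922.56 | $3,446.31
5 | $3,446.31 | $73.83 | $1,116.23 | $2,403.91
6 | $2,403.91 | $73.83 | $1,309.90 | $1,167.84
7 | $1,167.84 | $73.83 | $1,241.67 | $0.00
Total paid: $6,196.02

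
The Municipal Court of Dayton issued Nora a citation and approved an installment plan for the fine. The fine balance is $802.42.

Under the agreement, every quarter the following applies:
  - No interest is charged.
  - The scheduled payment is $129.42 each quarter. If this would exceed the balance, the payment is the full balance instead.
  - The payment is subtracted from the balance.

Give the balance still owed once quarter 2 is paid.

$543.58

Quarter 1: $802.42 − $129.42 → $673.00
Quarter 2: $673.00 − $129.42 → $543.58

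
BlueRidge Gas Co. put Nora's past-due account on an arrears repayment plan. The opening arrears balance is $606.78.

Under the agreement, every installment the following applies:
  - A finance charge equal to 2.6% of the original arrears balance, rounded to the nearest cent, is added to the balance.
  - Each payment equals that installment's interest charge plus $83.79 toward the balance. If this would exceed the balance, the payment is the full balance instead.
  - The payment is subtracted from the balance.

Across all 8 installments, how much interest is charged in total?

Installment 1: $606.78 +$15.78 interest = $622.56; pay $99.57 → $522.99
Installment 2: $522.99 +$15.78 interest = $538.77; pay $99.57 → $439.20
Installment 3: $439.20 +$15.78 interest = $454.98; pay $99.57 → $355.41
Installment 4: $355.41 +$15.78 interest = $371.19; pay $99.57 → $271.62
Installment 5: $271.62 +$15.78 interest = $287.40; pay $99.57 → $187.83
Installment 6: $187.83 +$15.78 interest = $203.61; pay $99.57 → $104.04
Installment 7: $104.04 +$15.78 interest = $119.82; pay $99.57 → $20.25
Installment 8: $20.25 +$15.78 interest = $36.03; pay $36.03 → $0.00
Total interest: $15.78 + $15.78 + $15.78 + $15.78 + $15.78 + $15.78 + $15.78 + $15.78 = $126.24

$126.24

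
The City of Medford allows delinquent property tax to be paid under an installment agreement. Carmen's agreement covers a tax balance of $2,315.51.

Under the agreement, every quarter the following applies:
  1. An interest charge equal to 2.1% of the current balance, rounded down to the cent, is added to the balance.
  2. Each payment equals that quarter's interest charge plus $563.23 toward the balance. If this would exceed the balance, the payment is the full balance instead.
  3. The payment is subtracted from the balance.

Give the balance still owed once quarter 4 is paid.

Quarter 1: $2,315.51 +$48.62 interest = $2,364.13; pay $611.85 → $1,752.28
Quarter 2: $1,752.28 +$36.79 interest = $1,789.07; pay $600.02 → $1,189.05
Quarter 3: $1,189.05 +$24.97 interest = $1,214.02; pay $588.20 → $625.82
Quarter 4: $625.82 +$13.14 interest = $638.96; pay $576.37 → $62.59

$62.59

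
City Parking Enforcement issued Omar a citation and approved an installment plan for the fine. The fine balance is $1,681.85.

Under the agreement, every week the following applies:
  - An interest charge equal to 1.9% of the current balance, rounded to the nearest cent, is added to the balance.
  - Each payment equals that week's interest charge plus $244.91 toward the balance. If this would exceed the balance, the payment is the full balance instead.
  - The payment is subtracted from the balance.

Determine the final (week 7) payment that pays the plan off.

# | Opening | Interest | Payment | End bal
1 | $1,681.85 | $31.96 | $276.87 | $1,436.94
2 | $1,436.94 | $27.30 | $272.21 | $1,192.03
3 | $1,192.03 | $22.65 | $267.56 | $947.12
4 | $947.12 | $18.00 | $262.91 | $702.21
5 | $702.21 | $13.34 | $258.25 | $457.30
6 | $457.30 | $8.69 | $253.60 | $212.39
7 | $212.39 | $4.04 | $216.43 | $0.00

$216.43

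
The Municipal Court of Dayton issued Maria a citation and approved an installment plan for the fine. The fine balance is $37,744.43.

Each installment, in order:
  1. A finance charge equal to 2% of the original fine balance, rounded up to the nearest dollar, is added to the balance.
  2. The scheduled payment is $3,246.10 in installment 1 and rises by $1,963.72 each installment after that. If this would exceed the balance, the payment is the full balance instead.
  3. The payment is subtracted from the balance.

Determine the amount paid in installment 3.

$7,173.54

Installment 1: $37,744.43 +$755.00 interest = $38,499.43; pay $3,246.10 → $35,253.33
Installment 2: $35,253.33 +$755.00 interest = $36,008.33; pay $5,209.82 → $30,798.51
Installment 3: $30,798.51 +$755.00 interest = $31,553.51; pay $7,173.54 → $24,379.97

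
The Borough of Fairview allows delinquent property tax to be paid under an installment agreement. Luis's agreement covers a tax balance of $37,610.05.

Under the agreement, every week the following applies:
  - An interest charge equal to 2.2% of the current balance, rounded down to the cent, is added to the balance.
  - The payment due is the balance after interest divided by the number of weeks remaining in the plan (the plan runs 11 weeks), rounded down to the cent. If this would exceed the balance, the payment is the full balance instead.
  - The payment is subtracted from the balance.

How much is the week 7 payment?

$3,981.68

# | Opening | Interest | Payment | End bal
1 | $37,610.05 | $827.42 | $3,494.31 | $34,943.16
2 | $34,943.16 | $768.74 | $3,571.19 | $32,140.71
3 | $32,140.71 | $707.09 | $3,649.75 | $29,198.05
4 | $29,198.05 | $642.35 | $3,730.05 | $26,110.35
5 | $26,110.35 | $574.42 | $3,812.11 | $22,872.66
6 | $22,872.66 | $503.19 | $3,895.97 | $19,479.88
7 | $19,479.88 | $428.55 | $3,981.68 | $15,926.75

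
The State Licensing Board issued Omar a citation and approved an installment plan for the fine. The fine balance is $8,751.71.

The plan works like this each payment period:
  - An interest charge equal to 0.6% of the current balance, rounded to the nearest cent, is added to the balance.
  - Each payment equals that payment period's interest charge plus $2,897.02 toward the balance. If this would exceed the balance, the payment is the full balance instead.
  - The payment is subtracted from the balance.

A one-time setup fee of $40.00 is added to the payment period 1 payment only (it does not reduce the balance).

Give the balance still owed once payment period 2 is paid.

$2,957.67

# | Opening | Interest | Payment | Fee | End bal
1 | $8,751.71 | $52.51 | $2,949.53 | $40.00 | $5,854.69
2 | $5,854.69 | $35.13 | $2,932.15 | — | $2,957.67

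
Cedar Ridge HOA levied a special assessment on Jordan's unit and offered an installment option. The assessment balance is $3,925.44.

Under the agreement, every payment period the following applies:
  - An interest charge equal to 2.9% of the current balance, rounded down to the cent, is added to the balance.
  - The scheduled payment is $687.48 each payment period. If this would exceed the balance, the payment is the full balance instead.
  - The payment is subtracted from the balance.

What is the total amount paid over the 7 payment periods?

Payment period 1: opening $3,925.44; interest $113.83 → $4,039.27; payment $687.48; balance $3,351.79
Payment period 2: opening $3,351.79; interest $97.20 → $3,448.99; payment $687.48; balance $2,761.51
Payment period 3: opening $2,761.51; interest $80.08 → $2,841.59; payment $687.48; balance $2,154.11
Payment period 4: opening $2,154.11; interest $62.46 → $2,216.57; payment $687.48; balance $1,529.09
Payment period 5: opening $1,529.09; interest $44.34 → $1,573.43; payment $687.48; balance $885.95
Payment period 6: opening $885.95; interest $25.69 → $911.64; payment $687.48; balance $224.16
Payment period 7: opening $224.16; interest $6.50 → $230.66; payment $230.66; balance $0.00
Total paid: $4,355.54

$4,355.54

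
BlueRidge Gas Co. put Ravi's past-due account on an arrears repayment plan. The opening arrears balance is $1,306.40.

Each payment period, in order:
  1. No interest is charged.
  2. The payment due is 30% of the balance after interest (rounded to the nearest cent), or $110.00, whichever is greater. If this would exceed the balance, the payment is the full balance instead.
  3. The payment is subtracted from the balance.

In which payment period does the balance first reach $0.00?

Payment period 1: $1,306.40 − $391.92 → $914.48
Payment period 2: $914.48 − $274.34 → $640.14
Payment period 3: $640.14 − $192.04 → $448.10
Payment period 4: $448.10 − $134.43 → $313.67
Payment period 5: $313.67 − $110.00 → $203.67
Payment period 6: $203.67 − $110.00 → $93.67
Payment period 7: $93.67 − $93.67 → $0.00
Balance reaches $0.00 in payment period 7.

7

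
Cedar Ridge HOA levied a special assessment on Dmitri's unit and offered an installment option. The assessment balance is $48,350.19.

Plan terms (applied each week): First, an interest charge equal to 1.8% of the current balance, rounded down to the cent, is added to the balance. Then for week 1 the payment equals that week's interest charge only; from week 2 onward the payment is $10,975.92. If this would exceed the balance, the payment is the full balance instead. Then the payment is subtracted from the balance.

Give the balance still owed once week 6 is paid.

$0.00

Week 1: $48,350.19 +$870.30 interest = $49,220.49; pay $870.30 → $48,350.19
Week 2: $48,350.19 +$870.30 interest = $49,220.49; pay $10,975.92 → $38,244.57
Week 3: $38,244.57 +$688.40 interest = $38,932.97; pay $10,975.92 → $27,957.05
Week 4: $27,957.05 +$503.22 interest = $28,460.27; pay $10,975.92 → $17,484.35
Week 5: $17,484.35 +$314.71 interest = $17,799.06; pay $10,975.92 → $6,823.14
Week 6: $6,823.14 +$122.81 interest = $6,945.95; pay $6,945.95 → $0.00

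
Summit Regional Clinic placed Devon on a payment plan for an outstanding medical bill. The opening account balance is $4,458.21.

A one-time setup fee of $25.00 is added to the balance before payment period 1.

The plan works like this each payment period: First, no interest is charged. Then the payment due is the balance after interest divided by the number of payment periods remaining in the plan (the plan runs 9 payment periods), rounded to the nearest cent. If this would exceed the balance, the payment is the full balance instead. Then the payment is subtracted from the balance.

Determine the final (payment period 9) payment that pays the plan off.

$498.13

# | Opening | Payment | End bal
1 | $4,483.21 | $498.13 | $3,985.08
2 | $3,985.08 | $498.14 | $3,486.94
3 | $3,486.94 | $498.13 | $2,988.81
4 | $2,988.81 | $498.14 | $2,490.67
5 | $2,490.67 | $498.13 | $1,992.54
6 | $1,992.54 | $498.14 | $1,494.40
7 | $1,494.40 | $498.13 | $996.27
8 | $996.27 | $498.14 | $498.13
9 | $498.13 | $498.13 | $0.00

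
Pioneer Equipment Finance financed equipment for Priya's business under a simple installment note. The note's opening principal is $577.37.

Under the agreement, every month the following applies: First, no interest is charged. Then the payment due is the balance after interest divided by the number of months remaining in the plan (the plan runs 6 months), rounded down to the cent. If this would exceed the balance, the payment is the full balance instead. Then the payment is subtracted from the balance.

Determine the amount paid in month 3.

$96.23

Month 1: $577.37 − $96.22 → $481.15
Month 2: $481.15 − $96.23 → $384.92
Month 3: $384.92 − $96.23 → $288.69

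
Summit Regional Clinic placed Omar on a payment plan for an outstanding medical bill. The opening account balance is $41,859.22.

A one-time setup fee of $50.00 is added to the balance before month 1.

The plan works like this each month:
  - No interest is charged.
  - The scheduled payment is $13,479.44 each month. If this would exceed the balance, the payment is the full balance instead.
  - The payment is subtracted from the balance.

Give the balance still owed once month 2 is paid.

Month 1: $41,909.22 − $13,479.44 → $28,429.78
Month 2: $28,429.78 − $13,479.44 → $14,950.34

$14,950.34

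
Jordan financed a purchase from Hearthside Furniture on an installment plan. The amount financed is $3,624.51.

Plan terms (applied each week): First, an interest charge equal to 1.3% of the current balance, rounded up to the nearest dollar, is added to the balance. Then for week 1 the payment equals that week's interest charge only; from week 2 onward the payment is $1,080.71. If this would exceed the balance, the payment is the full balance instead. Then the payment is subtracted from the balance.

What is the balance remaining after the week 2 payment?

$2,591.80

Week 1: opening $3,624.51; interest $48.00 → $3,672.51; payment $48.00; balance $3,624.51
Week 2: opening $3,624.51; interest $48.00 → $3,672.51; payment $1,080.71; balance $2,591.80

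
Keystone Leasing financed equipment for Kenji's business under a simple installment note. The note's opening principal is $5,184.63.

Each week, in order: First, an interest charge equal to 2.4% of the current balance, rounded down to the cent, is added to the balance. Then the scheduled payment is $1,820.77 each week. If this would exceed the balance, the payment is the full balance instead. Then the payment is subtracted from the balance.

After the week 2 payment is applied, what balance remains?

Week 1: opening $5,184.63; interest $124.43 → $5,309.06; payment $1,820.77; balance $3,488.29
Week 2: opening $3,488.29; interest $83.71 → $3,572.00; payment $1,820.77; balance $1,751.23

$1,751.23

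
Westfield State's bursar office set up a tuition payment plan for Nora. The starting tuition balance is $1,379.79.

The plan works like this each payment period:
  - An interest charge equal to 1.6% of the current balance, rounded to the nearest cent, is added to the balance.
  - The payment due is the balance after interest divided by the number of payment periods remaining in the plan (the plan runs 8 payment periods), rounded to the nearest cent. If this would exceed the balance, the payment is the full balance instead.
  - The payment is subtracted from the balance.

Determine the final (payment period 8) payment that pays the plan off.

Payment period 1: $1,379.79 +$22.08 interest = $1,401.87; pay $175.23 → $1,226.64
Payment period 2: $1,226.64 +$19.63 interest = $1,246.27; pay $178.04 → $1,068.23
Payment period 3: $1,068.23 +$17.09 interest = $1,085.32; pay $180.89 → $904.43
Payment period 4: $904.43 +$14.47 interest = $918.90; pay $183.78 → $735.12
Payment period 5: $735.12 +$11.76 interest = $746.88; pay $186.72 → $560.16
Payment period 6: $560.16 +$8.96 interest = $569.12; pay $189.71 → $379.41
Payment period 7: $379.41 +$6.07 interest = $385.48; pay $192.74 → $192.74
Payment period 8: $192.74 +$3.08 interest = $195.82; pay $195.82 → $0.00

$195.82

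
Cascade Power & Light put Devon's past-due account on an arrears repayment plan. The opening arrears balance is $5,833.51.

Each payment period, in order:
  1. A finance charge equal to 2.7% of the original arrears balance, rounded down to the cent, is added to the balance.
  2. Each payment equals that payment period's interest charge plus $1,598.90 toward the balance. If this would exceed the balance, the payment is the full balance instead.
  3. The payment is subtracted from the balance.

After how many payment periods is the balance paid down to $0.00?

4

Payment period 1: $5,833.51 +$157.50 interest = $5,991.01; pay $1,756.40 → $4,234.61
Payment period 2: $4,234.61 +$157.50 interest = $4,392.11; pay $1,756.40 → $2,635.71
Payment period 3: $2,635.71 +$157.50 interest = $2,793.21; pay $1,756.40 → $1,036.81
Payment period 4: $1,036.81 +$157.50 interest = $1,194.31; pay $1,194.31 → $0.00
Balance reaches $0.00 in payment period 4.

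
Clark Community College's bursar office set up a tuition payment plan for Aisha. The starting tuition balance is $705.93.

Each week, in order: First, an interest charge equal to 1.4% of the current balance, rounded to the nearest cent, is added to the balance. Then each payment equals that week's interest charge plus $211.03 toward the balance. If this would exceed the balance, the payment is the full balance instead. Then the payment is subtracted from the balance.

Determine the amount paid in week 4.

Week 1: $705.93 +$9.88 interest = $715.81; pay $220.91 → $494.90
Week 2: $494.90 +$6.93 interest = $501.83; pay $217.96 → $283.87
Week 3: $283.87 +$3.97 interest = $287.84; pay $215.00 → $72.84
Week 4: $72.84 +$1.02 interest = $73.86; pay $73.86 → $0.00

$73.86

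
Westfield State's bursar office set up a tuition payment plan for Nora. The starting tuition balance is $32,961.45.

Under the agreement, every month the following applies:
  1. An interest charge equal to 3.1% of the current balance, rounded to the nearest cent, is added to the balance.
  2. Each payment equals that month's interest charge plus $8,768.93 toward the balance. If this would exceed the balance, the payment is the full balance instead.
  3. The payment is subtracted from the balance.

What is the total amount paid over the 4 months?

$35,417.64

Month 1: opening $32,961.45; interest $1,021.80 → $33,983.25; payment $9,790.73; balance $24,192.52
Month 2: opening $24,192.52; interest $749.97 → $24,942.49; payment $9,518.90; balance $15,423.59
Month 3: opening $15,423.59; interest $478.13 → $15,901.72; payment $9,247.06; balance $6,654.66
Month 4: opening $6,654.66; interest $206.29 → $6,860.95; payment $6,860.95; balance $0.00
Total paid: $35,417.64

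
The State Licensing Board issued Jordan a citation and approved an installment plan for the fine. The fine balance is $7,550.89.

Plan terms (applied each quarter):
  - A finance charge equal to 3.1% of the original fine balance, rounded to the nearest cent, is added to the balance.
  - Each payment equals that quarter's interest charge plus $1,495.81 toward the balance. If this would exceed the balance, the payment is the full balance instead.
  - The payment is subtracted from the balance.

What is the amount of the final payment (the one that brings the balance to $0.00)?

$305.92

# | Opening | Interest | Payment | End bal
1 | $7,550.89 | $234.08 | $1,729.89 | $6,055.08
2 | $6,055.08 | $234.08 | $1,729.89 | $4,559.27
3 | $4,559.27 | $234.08 | $1,729.89 | $3,063.46
4 | $3,063.46 | $234.08 | $1,729.89 | $1,567.65
5 | $1,567.65 | $234.08 | $1,729.89 | $71.84
6 | $71.84 | $234.08 | $305.92 | $0.00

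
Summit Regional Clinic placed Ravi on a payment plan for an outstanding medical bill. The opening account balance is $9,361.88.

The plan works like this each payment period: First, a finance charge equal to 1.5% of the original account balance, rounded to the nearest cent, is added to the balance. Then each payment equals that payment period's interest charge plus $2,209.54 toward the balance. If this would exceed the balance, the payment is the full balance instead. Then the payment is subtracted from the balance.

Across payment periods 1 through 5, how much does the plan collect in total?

$10,064.03

# | Opening | Interest | Payment | End bal
1 | $9,361.88 | $140.43 | $2,349.97 | $7,152.34
2 | $7,152.34 | $140.43 | $2,349.97 | $4,942.80
3 | $4,942.80 | $140.43 | $2,349.97 | $2,733.26
4 | $2,733.26 | $140.43 | $2,349.97 | $523.72
5 | $523.72 | $140.43 | $664.15 | $0.00
Total paid: $10,064.03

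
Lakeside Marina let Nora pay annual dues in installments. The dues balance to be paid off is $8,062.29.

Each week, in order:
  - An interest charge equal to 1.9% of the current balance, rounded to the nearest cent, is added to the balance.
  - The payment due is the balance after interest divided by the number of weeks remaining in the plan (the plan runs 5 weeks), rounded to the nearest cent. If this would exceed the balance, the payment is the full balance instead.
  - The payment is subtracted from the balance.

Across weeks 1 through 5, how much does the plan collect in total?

Week 1: opening $8,062.29; interest $153.18 → $8,215.47; payment $1,643.09; balance $6,572.38
Week 2: opening $6,572.38; interest $124.88 → $6,697.26; payment $1,674.32; balance $5,022.94
Week 3: opening $5,022.94; interest $95.44 → $5,118.38; payment $1,706.13; balance $3,412.25
Week 4: opening $3,412.25; interest $64.83 → $3,477.08; payment $1,738.54; balance $1,738.54
Week 5: opening $1,738.54; interest $33.03 → $1,771.57; payment $1,771.57; balance $0.00
Total paid: $8,533.65

$8,533.65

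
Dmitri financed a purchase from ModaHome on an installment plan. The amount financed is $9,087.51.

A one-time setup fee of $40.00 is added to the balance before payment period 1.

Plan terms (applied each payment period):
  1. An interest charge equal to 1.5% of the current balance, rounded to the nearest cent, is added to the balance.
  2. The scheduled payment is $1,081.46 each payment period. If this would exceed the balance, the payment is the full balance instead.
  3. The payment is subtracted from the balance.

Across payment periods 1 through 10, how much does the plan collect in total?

Payment period 1: opening $9,127.51; interest $136.91 → $9,264.42; payment $1,081.46; balance $8,182.96
Payment period 2: opening $8,182.96; interest $122.74 → $8,305.70; payment $1,081.46; balance $7,224.24
Payment period 3: opening $7,224.24; interest $108.36 → $7,332.60; payment $1,081.46; balance $6,251.14
Payment period 4: opening $6,251.14; interest $93.77 → $6,344.91; payment $1,081.46; balance $5,263.45
Payment period 5: opening $5,263.45; interest $78.95 → $5,342.40; payment $1,081.46; balance $4,260.94
Payment period 6: opening $4,260.94; interest $63.91 → $4,324.85; payment $1,081.46; balance $3,243.39
Payment period 7: opening $3,243.39; interest $48.65 → $3,292.04; payment $1,081.46; balance $2,210.58
Payment period 8: opening $2,210.58; interest $33.16 → $2,243.74; payment $1,081.46; balance $1,162.28
Payment period 9: opening $1,162.28; interest $17.43 → $1,179.71; payment $1,081.46; balance $98.25
Payment period 10: opening $98.25; interest $1.47 → $99.72; payment $99.72; balance $0.00
Total paid: $9,832.86

$9,832.86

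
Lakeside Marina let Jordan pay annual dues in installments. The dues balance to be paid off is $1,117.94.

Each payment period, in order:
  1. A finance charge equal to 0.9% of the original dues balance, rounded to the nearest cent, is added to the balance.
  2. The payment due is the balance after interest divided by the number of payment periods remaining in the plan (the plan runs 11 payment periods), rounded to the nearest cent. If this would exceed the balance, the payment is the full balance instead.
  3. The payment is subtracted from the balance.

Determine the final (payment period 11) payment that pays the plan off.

Payment period 1: $1,117.94 +$10.06 interest = $1,128.00; pay $102.55 → $1,025.45
Payment period 2: $1,025.45 +$10.06 interest = $1,035.51; pay $103.55 → $931.96
Payment period 3: $931.96 +$10.06 interest = $942.02; pay $104.67 → $837.35
Payment period 4: $837.35 +$10.06 interest = $847.41; pay $105.93 → $741.48
Payment period 5: $741.48 +$10.06 interest = $751.54; pay $107.36 → $644.18
Payment period 6: $644.18 +$10.06 interest = $654.24; pay $109.04 → $545.20
Payment period 7: $545.20 +$10.06 interest = $555.26; pay $111.05 → $444.21
Payment period 8: $444.21 +$10.06 interest = $454.27; pay $113.57 → $340.70
Payment period 9: $340.70 +$10.06 interest = $350.76; pay $116.92 → $233.84
Payment period 10: $233.84 +$10.06 interest = $243.90; pay $121.95 → $121.95
Payment period 11: $121.95 +$10.06 interest = $132.01; pay $132.01 → $0.00

$132.01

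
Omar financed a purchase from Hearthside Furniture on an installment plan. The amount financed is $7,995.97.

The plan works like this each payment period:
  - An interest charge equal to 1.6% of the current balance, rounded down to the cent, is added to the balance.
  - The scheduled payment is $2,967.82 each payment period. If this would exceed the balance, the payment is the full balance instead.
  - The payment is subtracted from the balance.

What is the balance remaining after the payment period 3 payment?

Payment period 1: opening $7,995.97; interest $127.93 → $8,123.90; payment $2,967.82; balance $5,156.08
Payment period 2: opening $5,156.08; interest $82.49 → $5,238.57; payment $2,967.82; balance $2,270.75
Payment period 3: opening $2,270.75; interest $36.33 → $2,307.08; payment $2,307.08; balance $0.00

$0.00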